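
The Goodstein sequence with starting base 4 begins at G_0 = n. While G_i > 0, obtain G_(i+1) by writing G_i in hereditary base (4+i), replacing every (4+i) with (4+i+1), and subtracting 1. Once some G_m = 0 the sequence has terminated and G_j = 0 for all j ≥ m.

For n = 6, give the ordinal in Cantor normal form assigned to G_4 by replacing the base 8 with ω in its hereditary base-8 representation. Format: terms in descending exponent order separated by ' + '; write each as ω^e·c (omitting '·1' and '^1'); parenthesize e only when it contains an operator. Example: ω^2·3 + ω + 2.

5

i=0: 6 = 4 + 2 (b=4); 4→5: 5 + 2 = 7; 7−1 = 6
i=1: 6 = 5 + 1 (b=5); 5→6: 6 + 1 = 7; 7−1 = 6
i=2: 6 = 6 (b=6); 6→7: 7 = 7; 7−1 = 6
i=3: 6 = 6 (b=7); 7→8: 6 = 6; 6−1 = 5
i=4: 5 = 5 (b=8); 8→9: 5 = 5; 5−1 = 4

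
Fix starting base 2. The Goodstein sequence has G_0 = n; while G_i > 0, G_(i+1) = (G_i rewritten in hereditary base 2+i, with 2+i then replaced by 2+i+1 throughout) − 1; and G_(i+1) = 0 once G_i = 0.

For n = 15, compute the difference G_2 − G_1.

G_0 = 15. HB_2(15) = 2^(2 + 1) + 2^2 + 2 + 1. Bump = 112. G_1 = 111.
G_1 = 111. HB_3(111) = 3^(3 + 1) + 3^3 + 3. Bump = 1284. G_2 = 1283.

1172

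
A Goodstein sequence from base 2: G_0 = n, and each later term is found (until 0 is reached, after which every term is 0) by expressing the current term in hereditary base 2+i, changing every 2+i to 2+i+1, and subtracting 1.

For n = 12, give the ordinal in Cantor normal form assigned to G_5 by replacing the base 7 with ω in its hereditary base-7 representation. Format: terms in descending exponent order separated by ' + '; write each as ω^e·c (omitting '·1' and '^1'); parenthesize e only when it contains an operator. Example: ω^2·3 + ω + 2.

12 —HB2→ 2^(2 + 1) + 2^2 —bump→ 3^(3 + 1) + 3^3 = 108 —(−1)→ 107
107 —HB3→ 3^(3 + 1) + 2·3^2 + 2·3 + 2 —bump→ 4^(4 + 1) + 2·4^2 + 2·4 + 2 = 1066 —(−1)→ 1065
1065 —HB4→ 4^(4 + 1) + 2·4^2 + 2·4 + 1 —bump→ 5^(5 + 1) + 2·5^2 + 2·5 + 1 = 15686 —(−1)→ 15685
15685 —HB5→ 5^(5 + 1) + 2·5^2 + 2·5 —bump→ 6^(6 + 1) + 2·6^2 + 2·6 = 280020 —(−1)→ 280019
280019 —HB6→ 6^(6 + 1) + 2·6^2 + 6 + 5 —bump→ 7^(7 + 1) + 2·7^2 + 7 + 5 = 5764911 —(−1)→ 5764910
5764910 —HB7→ 7^(7 + 1) + 2·7^2 + 7 + 4 —bump→ 8^(8 + 1) + 2·8^2 + 8 + 4 = 134217868 —(−1)→ 134217867

ω^(ω + 1) + ω^2·2 + ω + 4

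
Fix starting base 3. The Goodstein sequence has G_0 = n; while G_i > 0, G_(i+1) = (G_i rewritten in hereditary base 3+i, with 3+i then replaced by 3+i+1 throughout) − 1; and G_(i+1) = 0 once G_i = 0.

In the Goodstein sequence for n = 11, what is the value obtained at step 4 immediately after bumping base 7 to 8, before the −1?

(0) 11|_3 = 3^2 + 2 ↦ 4^2 + 2|_4 = 18 ⇒ 17
(1) 17|_4 = 4^2 + 1 ↦ 5^2 + 1|_5 = 26 ⇒ 25
(2) 25|_5 = 5^2 ↦ 6^2|_6 = 36 ⇒ 35
(3) 35|_6 = 5·6 + 5 ↦ 5·7 + 5|_7 = 40 ⇒ 39
(4) 39|_7 = 5·7 + 4 ↦ 5·8 + 4|_8 = 44 ⇒ 43

44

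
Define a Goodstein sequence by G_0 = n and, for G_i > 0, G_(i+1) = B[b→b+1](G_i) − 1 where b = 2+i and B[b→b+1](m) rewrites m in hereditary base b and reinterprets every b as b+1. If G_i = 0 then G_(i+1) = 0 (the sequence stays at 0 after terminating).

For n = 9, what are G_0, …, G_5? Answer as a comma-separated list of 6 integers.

9, 81, 1023, 9842, 140743, 2471826

base 2: 9 = 2^(2 + 1) + 1; at 3: 3^(3 + 1) + 1 = 82; next = 81
base 3: 81 = 3^(3 + 1); at 4: 4^(4 + 1) = 1024; next = 1023
base 4: 1023 = 3·4^4 + 3·4^3 + 3·4^2 + 3·4 + 3; at 5: 3·5^5 + 3·5^3 + 3·5^2 + 3·5 + 3 = 9843; next = 9842
base 5: 9842 = 3·5^5 + 3·5^3 + 3·5^2 + 3·5 + 2; at 6: 3·6^6 + 3·6^3 + 3·6^2 + 3·6 + 2 = 140744; next = 140743
base 6: 140743 = 3·6^6 + 3·6^3 + 3·6^2 + 3·6 + 1; at 7: 3·7^7 + 3·7^3 + 3·7^2 + 3·7 + 1 = 2471827; next = 2471826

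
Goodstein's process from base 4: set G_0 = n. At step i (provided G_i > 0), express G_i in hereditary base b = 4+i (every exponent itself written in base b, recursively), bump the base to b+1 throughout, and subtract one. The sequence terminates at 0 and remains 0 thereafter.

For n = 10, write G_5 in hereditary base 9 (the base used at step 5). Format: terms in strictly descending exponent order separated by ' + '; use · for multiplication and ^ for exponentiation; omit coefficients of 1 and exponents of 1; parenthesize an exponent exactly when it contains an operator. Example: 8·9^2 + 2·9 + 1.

[0] 10 ≡ 2·4 + 2 (base 4). Lift 5: 12. −1: 11.
[1] 11 ≡ 2·5 + 1 (base 5). Lift 6: 13. −1: 12.
[2] 12 ≡ 2·6 (base 6). Lift 7: 14. −1: 13.
[3] 13 ≡ 7 + 6 (base 7). Lift 8: 14. −1: 13.
[4] 13 ≡ 8 + 5 (base 8). Lift 9: 14. −1: 13.

9 + 4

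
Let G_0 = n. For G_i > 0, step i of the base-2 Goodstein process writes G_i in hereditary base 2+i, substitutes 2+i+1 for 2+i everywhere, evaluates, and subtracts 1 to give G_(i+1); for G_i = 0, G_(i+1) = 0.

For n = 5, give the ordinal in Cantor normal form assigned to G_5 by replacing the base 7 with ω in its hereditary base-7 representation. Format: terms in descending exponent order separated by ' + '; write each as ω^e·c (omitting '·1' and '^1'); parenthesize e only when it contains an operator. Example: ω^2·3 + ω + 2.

(0) 5|_2 = 2^2 + 1 ↦ 3^3 + 1|_3 = 28 ⇒ 27
(1) 27|_3 = 3^3 ↦ 4^4|_4 = 256 ⇒ 255
(2) 255|_4 = 3·4^3 + 3·4^2 + 3·4 + 3 ↦ 3·5^3 + 3·5^2 + 3·5 + 3|_5 = 468 ⇒ 467
(3) 467|_5 = 3·5^3 + 3·5^2 + 3·5 + 2 ↦ 3·6^3 + 3·6^2 + 3·6 + 2|_6 = 776 ⇒ 775
(4) 775|_6 = 3·6^3 + 3·6^2 + 3·6 + 1 ↦ 3·7^3 + 3·7^2 + 3·7 + 1|_7 = 1198 ⇒ 1197
(5) 1197|_7 = 3·7^3 + 3·7^2 + 3·7 ↦ 3·8^3 + 3·8^2 + 3·8|_8 = 1752 ⇒ 1751

ω^3·3 + ω^2·3 + ω·3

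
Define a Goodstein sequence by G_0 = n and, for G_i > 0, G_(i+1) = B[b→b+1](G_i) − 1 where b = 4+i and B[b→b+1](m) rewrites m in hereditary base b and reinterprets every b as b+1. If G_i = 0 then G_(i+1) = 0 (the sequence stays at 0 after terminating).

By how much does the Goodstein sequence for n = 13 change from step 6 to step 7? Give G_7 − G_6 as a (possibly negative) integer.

1

G_0=13  [base 4] 3·4 + 1  →[4↦5]→  3·5 + 1 = 16  −1 ⇒ G_1=15
G_1=15  [base 5] 3·5  →[5↦6]→  3·6 = 18  −1 ⇒ G_2=17
G_2=17  [base 6] 2·6 + 5  →[6↦7]→  2·7 + 5 = 19  −1 ⇒ G_3=18
G_3=18  [base 7] 2·7 + 4  →[7↦8]→  2·8 + 4 = 20  −1 ⇒ G_4=19
G_4=19  [base 8] 2·8 + 3  →[8↦9]→  2·9 + 3 = 21  −1 ⇒ G_5=20
G_5=20  [base 9] 2·9 + 2  →[9↦10]→  2·10 + 2 = 22  −1 ⇒ G_6=21
G_6=21  [base 10] 2·10 + 1  →[10↦11]→  2·11 + 1 = 23  −1 ⇒ G_7=22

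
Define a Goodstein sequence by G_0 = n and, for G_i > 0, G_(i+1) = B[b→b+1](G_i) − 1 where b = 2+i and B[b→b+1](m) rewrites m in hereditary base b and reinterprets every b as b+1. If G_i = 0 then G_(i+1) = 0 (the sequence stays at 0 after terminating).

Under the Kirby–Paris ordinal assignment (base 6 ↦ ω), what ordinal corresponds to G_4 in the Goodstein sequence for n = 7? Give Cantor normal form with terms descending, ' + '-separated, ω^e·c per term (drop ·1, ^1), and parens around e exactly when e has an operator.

ω^ω + 1

base 2: 7 = 2^2 + 2 + 1; at 3: 3^3 + 3 + 1 = 31; next = 30
base 3: 30 = 3^3 + 3; at 4: 4^4 + 4 = 260; next = 259
base 4: 259 = 4^4 + 3; at 5: 5^5 + 3 = 3128; next = 3127
base 5: 3127 = 5^5 + 2; at 6: 6^6 + 2 = 46658; next = 46657
base 6: 46657 = 6^6 + 1; at 7: 7^7 + 1 = 823544; next = 823543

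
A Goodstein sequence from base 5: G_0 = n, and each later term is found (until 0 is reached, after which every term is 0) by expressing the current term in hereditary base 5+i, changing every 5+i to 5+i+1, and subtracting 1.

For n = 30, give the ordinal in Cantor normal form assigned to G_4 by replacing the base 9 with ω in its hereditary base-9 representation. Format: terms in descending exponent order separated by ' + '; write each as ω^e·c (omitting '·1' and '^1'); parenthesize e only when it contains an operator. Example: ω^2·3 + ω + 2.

ω^2 + 2

step 0: 30 = 5^2 + 5; sub 6 for 5: 6^2 + 6; = 42; G_1 = 42−1 = 41
step 1: 41 = 6^2 + 5; sub 7 for 6: 7^2 + 5; = 54; G_2 = 54−1 = 53
step 2: 53 = 7^2 + 4; sub 8 for 7: 8^2 + 4; = 68; G_3 = 68−1 = 67
step 3: 67 = 8^2 + 3; sub 9 for 8: 9^2 + 3; = 84; G_4 = 84−1 = 83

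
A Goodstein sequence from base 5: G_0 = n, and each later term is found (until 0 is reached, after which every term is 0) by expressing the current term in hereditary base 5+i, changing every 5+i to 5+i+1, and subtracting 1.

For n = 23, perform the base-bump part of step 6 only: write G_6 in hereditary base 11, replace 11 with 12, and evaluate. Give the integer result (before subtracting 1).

G_0 = 23. HB_5(23) = 4·5 + 3. Bump = 27. G_1 = 26.
G_1 = 26. HB_6(26) = 4·6 + 2. Bump = 30. G_2 = 29.
G_2 = 29. HB_7(29) = 4·7 + 1. Bump = 33. G_3 = 32.
G_3 = 32. HB_8(32) = 4·8. Bump = 36. G_4 = 35.
G_4 = 35. HB_9(35) = 3·9 + 8. Bump = 38. G_5 = 37.
G_5 = 37. HB_10(37) = 3·10 + 7. Bump = 40. G_6 = 39.

42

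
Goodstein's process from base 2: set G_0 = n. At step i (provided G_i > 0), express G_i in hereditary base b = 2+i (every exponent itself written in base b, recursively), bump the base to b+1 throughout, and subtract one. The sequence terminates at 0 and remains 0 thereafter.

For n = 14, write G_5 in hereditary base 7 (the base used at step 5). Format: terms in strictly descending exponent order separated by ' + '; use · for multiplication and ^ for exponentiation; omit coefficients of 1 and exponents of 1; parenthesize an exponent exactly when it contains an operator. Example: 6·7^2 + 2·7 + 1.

G_0 = 14. HB_2(14) = 2^(2 + 1) + 2^2 + 2. Bump = 111. G_1 = 110.
G_1 = 110. HB_3(110) = 3^(3 + 1) + 3^3 + 2. Bump = 1282. G_2 = 1281.
G_2 = 1281. HB_4(1281) = 4^(4 + 1) + 4^4 + 1. Bump = 18751. G_3 = 18750.
G_3 = 18750. HB_5(18750) = 5^(5 + 1) + 5^5. Bump = 326592. G_4 = 326591.
G_4 = 326591. HB_6(326591) = 6^(6 + 1) + 5·6^5 + 5·6^4 + 5·6^3 + 5·6^2 + 5·6 + 5. Bump = 5862841. G_5 = 5862840.
G_5 = 5862840. HB_7(5862840) = 7^(7 + 1) + 5·7^5 + 5·7^4 + 5·7^3 + 5·7^2 + 5·7 + 4. Bump = 134404972. G_6 = 134404971.

7^(7 + 1) + 5·7^5 + 5·7^4 + 5·7^3 + 5·7^2 + 5·7 + 4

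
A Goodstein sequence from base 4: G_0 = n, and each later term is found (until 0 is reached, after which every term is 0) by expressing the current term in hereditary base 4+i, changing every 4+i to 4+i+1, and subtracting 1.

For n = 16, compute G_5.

(0) 16|_4 = 4^2 ↦ 5^2|_5 = 25 ⇒ 24
(1) 24|_5 = 4·5 + 4 ↦ 4·6 + 4|_6 = 28 ⇒ 27
(2) 27|_6 = 4·6 + 3 ↦ 4·7 + 3|_7 = 31 ⇒ 30
(3) 30|_7 = 4·7 + 2 ↦ 4·8 + 2|_8 = 34 ⇒ 33
(4) 33|_8 = 4·8 + 1 ↦ 4·9 + 1|_9 = 37 ⇒ 36
(5) 36|_9 = 4·9 ↦ 4·10|_10 = 40 ⇒ 39

36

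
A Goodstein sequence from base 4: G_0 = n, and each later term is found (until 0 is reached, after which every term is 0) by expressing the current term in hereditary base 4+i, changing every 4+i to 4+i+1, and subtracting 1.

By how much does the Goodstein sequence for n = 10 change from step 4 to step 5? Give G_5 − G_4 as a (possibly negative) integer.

10 —HB4→ 2·4 + 2 —bump→ 2·5 + 2 = 12 —(−1)→ 11
11 —HB5→ 2·5 + 1 —bump→ 2·6 + 1 = 13 —(−1)→ 12
12 —HB6→ 2·6 —bump→ 2·7 = 14 —(−1)→ 13
13 —HB7→ 7 + 6 —bump→ 8 + 6 = 14 —(−1)→ 13
13 —HB8→ 8 + 5 —bump→ 9 + 5 = 14 —(−1)→ 13

0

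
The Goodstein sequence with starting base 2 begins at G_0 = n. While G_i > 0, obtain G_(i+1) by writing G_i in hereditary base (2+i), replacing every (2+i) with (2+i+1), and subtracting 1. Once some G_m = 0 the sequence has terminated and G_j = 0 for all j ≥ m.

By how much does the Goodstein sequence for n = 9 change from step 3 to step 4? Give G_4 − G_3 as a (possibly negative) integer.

130901

[0] 9 ≡ 2^(2 + 1) + 1 (base 2). Lift 3: 82. −1: 81.
[1] 81 ≡ 3^(3 + 1) (base 3). Lift 4: 1024. −1: 1023.
[2] 1023 ≡ 3·4^4 + 3·4^3 + 3·4^2 + 3·4 + 3 (base 4). Lift 5: 9843. −1: 9842.
[3] 9842 ≡ 3·5^5 + 3·5^3 + 3·5^2 + 3·5 + 2 (base 5). Lift 6: 140744. −1: 140743.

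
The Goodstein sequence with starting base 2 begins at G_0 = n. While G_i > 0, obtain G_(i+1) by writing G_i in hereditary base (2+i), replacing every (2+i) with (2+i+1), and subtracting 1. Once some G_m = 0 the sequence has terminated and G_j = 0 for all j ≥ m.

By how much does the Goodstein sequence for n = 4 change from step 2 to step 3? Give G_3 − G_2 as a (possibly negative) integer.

step 0: 4 = 2^2; sub 3 for 2: 3^3; = 27; G_1 = 27−1 = 26
step 1: 26 = 2·3^2 + 2·3 + 2; sub 4 for 3: 2·4^2 + 2·4 + 2; = 42; G_2 = 42−1 = 41
step 2: 41 = 2·4^2 + 2·4 + 1; sub 5 for 4: 2·5^2 + 2·5 + 1; = 61; G_3 = 61−1 = 60

19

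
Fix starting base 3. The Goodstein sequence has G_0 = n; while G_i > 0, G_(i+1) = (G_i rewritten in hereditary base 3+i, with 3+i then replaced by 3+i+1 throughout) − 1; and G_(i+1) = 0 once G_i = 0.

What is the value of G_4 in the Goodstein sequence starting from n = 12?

49

G_0 = 12. HB_3(12) = 3^2 + 3. Bump = 20. G_1 = 19.
G_1 = 19. HB_4(19) = 4^2 + 3. Bump = 28. G_2 = 27.
G_2 = 27. HB_5(27) = 5^2 + 2. Bump = 38. G_3 = 37.
G_3 = 37. HB_6(37) = 6^2 + 1. Bump = 50. G_4 = 49.
G_4 = 49. HB_7(49) = 7^2. Bump = 64. G_5 = 63.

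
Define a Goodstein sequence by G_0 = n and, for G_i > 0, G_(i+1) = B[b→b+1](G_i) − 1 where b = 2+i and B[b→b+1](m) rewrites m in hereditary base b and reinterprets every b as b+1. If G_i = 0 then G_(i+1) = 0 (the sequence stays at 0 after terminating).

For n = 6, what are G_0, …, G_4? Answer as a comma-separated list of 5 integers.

6, 29, 257, 3125, 46655

i=0: 6 = 2^2 + 2 (b=2); 2→3: 3^3 + 3 = 30; 30−1 = 29
i=1: 29 = 3^3 + 2 (b=3); 3→4: 4^4 + 2 = 258; 258−1 = 257
i=2: 257 = 4^4 + 1 (b=4); 4→5: 5^5 + 1 = 3126; 3126−1 = 3125
i=3: 3125 = 5^5 (b=5); 5→6: 6^6 = 46656; 46656−1 = 46655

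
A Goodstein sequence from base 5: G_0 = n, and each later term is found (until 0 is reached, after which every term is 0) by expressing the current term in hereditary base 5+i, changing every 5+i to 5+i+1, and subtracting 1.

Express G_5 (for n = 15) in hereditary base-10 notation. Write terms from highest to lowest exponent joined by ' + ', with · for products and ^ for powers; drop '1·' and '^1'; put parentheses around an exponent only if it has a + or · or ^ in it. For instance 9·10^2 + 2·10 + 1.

base 5: 15 = 3·5; at 6: 3·6 = 18; next = 17
base 6: 17 = 2·6 + 5; at 7: 2·7 + 5 = 19; next = 18
base 7: 18 = 2·7 + 4; at 8: 2·8 + 4 = 20; next = 19
base 8: 19 = 2·8 + 3; at 9: 2·9 + 3 = 21; next = 20
base 9: 20 = 2·9 + 2; at 10: 2·10 + 2 = 22; next = 21
base 10: 21 = 2·10 + 1; at 11: 2·11 + 1 = 23; next = 22

2·10 + 1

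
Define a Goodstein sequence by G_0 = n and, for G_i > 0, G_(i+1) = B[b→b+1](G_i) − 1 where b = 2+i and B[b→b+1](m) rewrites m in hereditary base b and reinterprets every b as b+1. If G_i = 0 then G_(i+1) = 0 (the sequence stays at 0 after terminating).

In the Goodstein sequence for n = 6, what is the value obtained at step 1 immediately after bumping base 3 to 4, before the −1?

258

6 —HB2→ 2^2 + 2 —bump→ 3^3 + 3 = 30 —(−1)→ 29
29 —HB3→ 3^3 + 2 —bump→ 4^4 + 2 = 258 —(−1)→ 257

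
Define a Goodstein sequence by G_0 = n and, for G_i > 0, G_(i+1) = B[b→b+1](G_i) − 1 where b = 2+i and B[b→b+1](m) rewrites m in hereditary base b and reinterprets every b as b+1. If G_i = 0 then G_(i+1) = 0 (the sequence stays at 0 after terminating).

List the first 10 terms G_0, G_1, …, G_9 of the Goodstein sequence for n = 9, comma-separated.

G_0=9  [base 2] 2^(2 + 1) + 1  →[2↦3]→  3^(3 + 1) + 1 = 82  −1 ⇒ G_1=81
G_1=81  [base 3] 3^(3 + 1)  →[3↦4]→  4^(4 + 1) = 1024  −1 ⇒ G_2=1023
G_2=1023  [base 4] 3·4^4 + 3·4^3 + 3·4^2 + 3·4 + 3  →[4↦5]→  3·5^5 + 3·5^3 + 3·5^2 + 3·5 + 3 = 9843  −1 ⇒ G_3=9842
G_3=9842  [base 5] 3·5^5 + 3·5^3 + 3·5^2 + 3·5 + 2  →[5↦6]→  3·6^6 + 3·6^3 + 3·6^2 + 3·6 + 2 = 140744  −1 ⇒ G_4=140743
G_4=140743  [base 6] 3·6^6 + 3·6^3 + 3·6^2 + 3·6 + 1  →[6↦7]→  3·7^7 + 3·7^3 + 3·7^2 + 3·7 + 1 = 2471827  −1 ⇒ G_5=2471826
G_5=2471826  [base 7] 3·7^7 + 3·7^3 + 3·7^2 + 3·7  →[7↦8]→  3·8^8 + 3·8^3 + 3·8^2 + 3·8 = 50333400  −1 ⇒ G_6=50333399
G_6=50333399  [base 8] 3·8^8 + 3·8^3 + 3·8^2 + 2·8 + 7  →[8↦9]→  3·9^9 + 3·9^3 + 3·9^2 + 2·9 + 7 = 1162263922  −1 ⇒ G_7=1162263921
G_7=1162263921  [base 9] 3·9^9 + 3·9^3 + 3·9^2 + 2·9 + 6  →[9↦10]→  3·10^10 + 3·10^3 + 3·10^2 + 2·10 + 6 = 30000003326  −1 ⇒ G_8=30000003325
G_8=30000003325  [base 10] 3·10^10 + 3·10^3 + 3·10^2 + 2·10 + 5  →[10↦11]→  3·11^11 + 3·11^3 + 3·11^2 + 2·11 + 5 = 855935016216  −1 ⇒ G_9=855935016215

9, 81, 1023, 9842, 140743, 2471826, 50333399, 1162263921, 30000003325, 855935016215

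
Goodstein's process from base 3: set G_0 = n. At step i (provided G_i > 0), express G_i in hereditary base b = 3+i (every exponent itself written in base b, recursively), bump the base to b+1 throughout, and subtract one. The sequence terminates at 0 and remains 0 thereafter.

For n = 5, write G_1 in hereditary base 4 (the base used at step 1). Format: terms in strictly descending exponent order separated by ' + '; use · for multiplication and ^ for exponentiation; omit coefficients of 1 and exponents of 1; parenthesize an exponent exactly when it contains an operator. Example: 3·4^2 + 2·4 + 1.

step 0: 5 = 3 + 2; sub 4 for 3: 4 + 2; = 6; G_1 = 6−1 = 5
step 1: 5 = 4 + 1; sub 5 for 4: 5 + 1; = 6; G_2 = 6−1 = 5

4 + 1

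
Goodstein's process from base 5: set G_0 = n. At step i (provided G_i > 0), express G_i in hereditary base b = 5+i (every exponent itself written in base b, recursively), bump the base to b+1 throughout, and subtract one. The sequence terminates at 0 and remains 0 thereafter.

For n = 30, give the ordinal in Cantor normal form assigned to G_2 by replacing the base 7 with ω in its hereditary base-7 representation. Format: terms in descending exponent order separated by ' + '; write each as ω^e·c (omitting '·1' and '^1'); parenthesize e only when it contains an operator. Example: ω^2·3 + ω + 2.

ω^2 + 4

G_0 = 30. HB_5(30) = 5^2 + 5. Bump = 42. G_1 = 41.
G_1 = 41. HB_6(41) = 6^2 + 5. Bump = 54. G_2 = 53.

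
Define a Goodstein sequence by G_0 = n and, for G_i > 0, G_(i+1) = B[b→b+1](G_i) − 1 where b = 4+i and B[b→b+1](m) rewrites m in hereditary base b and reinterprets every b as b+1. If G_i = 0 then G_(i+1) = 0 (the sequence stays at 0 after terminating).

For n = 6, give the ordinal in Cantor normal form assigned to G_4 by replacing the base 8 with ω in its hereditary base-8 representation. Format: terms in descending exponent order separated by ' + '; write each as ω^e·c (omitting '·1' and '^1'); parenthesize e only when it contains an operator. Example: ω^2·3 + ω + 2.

5

6 —HB4→ 4 + 2 —bump→ 5 + 2 = 7 —(−1)→ 6
6 —HB5→ 5 + 1 —bump→ 6 + 1 = 7 —(−1)→ 6
6 —HB6→ 6 —bump→ 7 = 7 —(−1)→ 6
6 —HB7→ 6 —bump→ 6 = 6 —(−1)→ 5
5 —HB8→ 5 —bump→ 5 = 5 —(−1)→ 4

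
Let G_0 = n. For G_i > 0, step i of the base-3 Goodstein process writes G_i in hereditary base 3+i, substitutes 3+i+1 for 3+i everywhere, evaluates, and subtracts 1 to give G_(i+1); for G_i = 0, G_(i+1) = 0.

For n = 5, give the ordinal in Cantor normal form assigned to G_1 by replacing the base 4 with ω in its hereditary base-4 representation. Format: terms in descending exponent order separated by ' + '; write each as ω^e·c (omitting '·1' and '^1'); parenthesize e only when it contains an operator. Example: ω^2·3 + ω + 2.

G_0=5  [base 3] 3 + 2  →[3↦4]→  4 + 2 = 6  −1 ⇒ G_1=5
G_1=5  [base 4] 4 + 1  →[4↦5]→  5 + 1 = 6  −1 ⇒ G_2=5

ω + 1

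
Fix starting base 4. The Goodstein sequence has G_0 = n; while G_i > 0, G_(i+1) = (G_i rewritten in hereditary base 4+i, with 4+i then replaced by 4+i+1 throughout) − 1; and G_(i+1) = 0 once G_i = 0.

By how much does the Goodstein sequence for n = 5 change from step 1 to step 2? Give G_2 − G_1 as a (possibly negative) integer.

step 0: 5 = 4 + 1; sub 5 for 4: 5 + 1; = 6; G_1 = 6−1 = 5
step 1: 5 = 5; sub 6 for 5: 6; = 6; G_2 = 6−1 = 5

0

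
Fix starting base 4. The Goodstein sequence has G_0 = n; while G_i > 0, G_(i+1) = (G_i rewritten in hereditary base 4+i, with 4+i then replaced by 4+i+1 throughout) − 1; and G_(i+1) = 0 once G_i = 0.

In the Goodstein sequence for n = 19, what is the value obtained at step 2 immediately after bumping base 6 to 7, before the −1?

50

G_0=19  [base 4] 4^2 + 3  →[4↦5]→  5^2 + 3 = 28  −1 ⇒ G_1=27
G_1=27  [base 5] 5^2 + 2  →[5↦6]→  6^2 + 2 = 38  −1 ⇒ G_2=37
G_2=37  [base 6] 6^2 + 1  →[6↦7]→  7^2 + 1 = 50  −1 ⇒ G_3=49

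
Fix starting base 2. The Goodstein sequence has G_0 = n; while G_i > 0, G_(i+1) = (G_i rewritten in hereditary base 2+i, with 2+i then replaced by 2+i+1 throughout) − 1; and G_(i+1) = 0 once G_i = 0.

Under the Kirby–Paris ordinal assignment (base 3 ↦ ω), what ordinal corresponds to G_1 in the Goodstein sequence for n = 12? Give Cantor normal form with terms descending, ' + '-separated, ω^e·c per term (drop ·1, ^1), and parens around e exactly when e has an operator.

G_0=12  [base 2] 2^(2 + 1) + 2^2  →[2↦3]→  3^(3 + 1) + 3^3 = 108  −1 ⇒ G_1=107
G_1=107  [base 3] 3^(3 + 1) + 2·3^2 + 2·3 + 2  →[3↦4]→  4^(4 + 1) + 2·4^2 + 2·4 + 2 = 1066  −1 ⇒ G_2=1065

ω^(ω + 1) + ω^2·2 + ω·2 + 2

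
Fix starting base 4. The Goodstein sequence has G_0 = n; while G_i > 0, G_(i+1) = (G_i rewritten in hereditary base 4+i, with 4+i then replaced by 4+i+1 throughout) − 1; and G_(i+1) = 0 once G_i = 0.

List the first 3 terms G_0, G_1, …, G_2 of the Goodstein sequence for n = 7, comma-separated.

7, 7, 7

(0) 7|_4 = 4 + 3 ↦ 5 + 3|_5 = 8 ⇒ 7
(1) 7|_5 = 5 + 2 ↦ 6 + 2|_6 = 8 ⇒ 7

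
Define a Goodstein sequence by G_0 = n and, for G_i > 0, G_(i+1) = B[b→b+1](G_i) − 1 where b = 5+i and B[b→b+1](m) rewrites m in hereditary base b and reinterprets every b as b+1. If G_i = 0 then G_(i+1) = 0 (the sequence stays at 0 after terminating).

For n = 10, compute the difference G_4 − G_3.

0

[0] 10 ≡ 2·5 (base 5). Lift 6: 12. −1: 11.
[1] 11 ≡ 6 + 5 (base 6). Lift 7: 12. −1: 11.
[2] 11 ≡ 7 + 4 (base 7). Lift 8: 12. −1: 11.
[3] 11 ≡ 8 + 3 (base 8). Lift 9: 12. −1: 11.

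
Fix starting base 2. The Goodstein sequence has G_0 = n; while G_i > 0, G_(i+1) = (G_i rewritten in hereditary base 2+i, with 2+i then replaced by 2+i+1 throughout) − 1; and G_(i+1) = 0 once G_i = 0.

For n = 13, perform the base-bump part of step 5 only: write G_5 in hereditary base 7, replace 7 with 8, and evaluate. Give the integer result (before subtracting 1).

base 2: 13 = 2^(2 + 1) + 2^2 + 1; at 3: 3^(3 + 1) + 3^3 + 1 = 109; next = 108
base 3: 108 = 3^(3 + 1) + 3^3; at 4: 4^(4 + 1) + 4^4 = 1280; next = 1279
base 4: 1279 = 4^(4 + 1) + 3·4^3 + 3·4^2 + 3·4 + 3; at 5: 5^(5 + 1) + 3·5^3 + 3·5^2 + 3·5 + 3 = 16093; next = 16092
base 5: 16092 = 5^(5 + 1) + 3·5^3 + 3·5^2 + 3·5 + 2; at 6: 6^(6 + 1) + 3·6^3 + 3·6^2 + 3·6 + 2 = 280712; next = 280711
base 6: 280711 = 6^(6 + 1) + 3·6^3 + 3·6^2 + 3·6 + 1; at 7: 7^(7 + 1) + 3·7^3 + 3·7^2 + 3·7 + 1 = 5765999; next = 5765998
base 7: 5765998 = 7^(7 + 1) + 3·7^3 + 3·7^2 + 3·7; at 8: 8^(8 + 1) + 3·8^3 + 3·8^2 + 3·8 = 134219480; next = 134219479

134219480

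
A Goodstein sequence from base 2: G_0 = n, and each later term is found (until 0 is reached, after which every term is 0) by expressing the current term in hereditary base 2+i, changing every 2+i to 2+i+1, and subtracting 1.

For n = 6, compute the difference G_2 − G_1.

step 0: 6 = 2^2 + 2; sub 3 for 2: 3^3 + 3; = 30; G_1 = 30−1 = 29
step 1: 29 = 3^3 + 2; sub 4 for 3: 4^4 + 2; = 258; G_2 = 258−1 = 257

228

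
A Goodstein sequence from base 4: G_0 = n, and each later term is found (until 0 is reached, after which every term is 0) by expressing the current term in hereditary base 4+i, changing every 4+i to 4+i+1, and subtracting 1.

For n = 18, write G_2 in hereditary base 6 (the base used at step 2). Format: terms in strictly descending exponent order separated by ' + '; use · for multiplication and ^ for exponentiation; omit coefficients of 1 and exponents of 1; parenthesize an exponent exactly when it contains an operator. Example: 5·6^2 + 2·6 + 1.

6^2

18 —HB4→ 4^2 + 2 —bump→ 5^2 + 2 = 27 —(−1)→ 26
26 —HB5→ 5^2 + 1 —bump→ 6^2 + 1 = 37 —(−1)→ 36
36 —HB6→ 6^2 —bump→ 7^2 = 49 —(−1)→ 48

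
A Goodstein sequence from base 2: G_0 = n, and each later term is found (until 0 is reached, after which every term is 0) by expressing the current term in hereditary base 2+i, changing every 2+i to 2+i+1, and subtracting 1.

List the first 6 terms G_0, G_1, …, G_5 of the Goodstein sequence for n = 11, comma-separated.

base 2: 11 = 2^(2 + 1) + 2 + 1; at 3: 3^(3 + 1) + 3 + 1 = 85; next = 84
base 3: 84 = 3^(3 + 1) + 3; at 4: 4^(4 + 1) + 4 = 1028; next = 1027
base 4: 1027 = 4^(4 + 1) + 3; at 5: 5^(5 + 1) + 3 = 15628; next = 15627
base 5: 15627 = 5^(5 + 1) + 2; at 6: 6^(6 + 1) + 2 = 279938; next = 279937
base 6: 279937 = 6^(6 + 1) + 1; at 7: 7^(7 + 1) + 1 = 5764802; next = 5764801

11, 84, 1027, 15627, 279937, 5764801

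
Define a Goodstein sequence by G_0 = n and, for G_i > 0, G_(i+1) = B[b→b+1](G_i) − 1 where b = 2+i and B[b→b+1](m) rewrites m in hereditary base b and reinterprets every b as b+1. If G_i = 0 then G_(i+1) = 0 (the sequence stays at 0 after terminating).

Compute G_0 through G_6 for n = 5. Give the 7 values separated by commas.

5, 27, 255, 467, 775, 1197, 1751

base 2: 5 = 2^2 + 1; at 3: 3^3 + 1 = 28; next = 27
base 3: 27 = 3^3; at 4: 4^4 = 256; next = 255
base 4: 255 = 3·4^3 + 3·4^2 + 3·4 + 3; at 5: 3·5^3 + 3·5^2 + 3·5 + 3 = 468; next = 467
base 5: 467 = 3·5^3 + 3·5^2 + 3·5 + 2; at 6: 3·6^3 + 3·6^2 + 3·6 + 2 = 776; next = 775
base 6: 775 = 3·6^3 + 3·6^2 + 3·6 + 1; at 7: 3·7^3 + 3·7^2 + 3·7 + 1 = 1198; next = 1197
base 7: 1197 = 3·7^3 + 3·7^2 + 3·7; at 8: 3·8^3 + 3·8^2 + 3·8 = 1752; next = 1751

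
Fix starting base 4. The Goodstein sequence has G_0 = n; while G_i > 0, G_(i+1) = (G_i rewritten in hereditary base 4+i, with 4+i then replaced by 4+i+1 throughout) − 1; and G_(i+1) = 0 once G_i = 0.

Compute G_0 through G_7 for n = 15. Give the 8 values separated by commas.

step 0: 15 = 3·4 + 3; sub 5 for 4: 3·5 + 3; = 18; G_1 = 18−1 = 17
step 1: 17 = 3·5 + 2; sub 6 for 5: 3·6 + 2; = 20; G_2 = 20−1 = 19
step 2: 19 = 3·6 + 1; sub 7 for 6: 3·7 + 1; = 22; G_3 = 22−1 = 21
step 3: 21 = 3·7; sub 8 for 7: 3·8; = 24; G_4 = 24−1 = 23
step 4: 23 = 2·8 + 7; sub 9 for 8: 2·9 + 7; = 25; G_5 = 25−1 = 24
step 5: 24 = 2·9 + 6; sub 10 for 9: 2·10 + 6; = 26; G_6 = 26−1 = 25
step 6: 25 = 2·10 + 5; sub 11 for 10: 2·11 + 5; = 27; G_7 = 27−1 = 26

15, 17, 19, 21, 23, 24, 25, 26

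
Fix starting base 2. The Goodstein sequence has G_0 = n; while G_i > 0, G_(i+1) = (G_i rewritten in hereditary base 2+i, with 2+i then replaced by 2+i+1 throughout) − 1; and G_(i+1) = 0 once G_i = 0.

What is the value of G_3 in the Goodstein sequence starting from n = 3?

G_0=3  [base 2] 2 + 1  →[2↦3]→  3 + 1 = 4  −1 ⇒ G_1=3
G_1=3  [base 3] 3  →[3↦4]→  4 = 4  −1 ⇒ G_2=3
G_2=3  [base 4] 3  →[4↦5]→  3 = 3  −1 ⇒ G_3=2
G_3=2  [base 5] 2  →[5↦6]→  2 = 2  −1 ⇒ G_4=1

2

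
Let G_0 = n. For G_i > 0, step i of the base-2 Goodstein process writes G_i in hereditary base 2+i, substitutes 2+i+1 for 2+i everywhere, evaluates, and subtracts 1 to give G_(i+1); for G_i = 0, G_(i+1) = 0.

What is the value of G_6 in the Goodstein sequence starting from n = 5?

(0) 5|_2 = 2^2 + 1 ↦ 3^3 + 1|_3 = 28 ⇒ 27
(1) 27|_3 = 3^3 ↦ 4^4|_4 = 256 ⇒ 255
(2) 255|_4 = 3·4^3 + 3·4^2 + 3·4 + 3 ↦ 3·5^3 + 3·5^2 + 3·5 + 3|_5 = 468 ⇒ 467
(3) 467|_5 = 3·5^3 + 3·5^2 + 3·5 + 2 ↦ 3·6^3 + 3·6^2 + 3·6 + 2|_6 = 776 ⇒ 775
(4) 775|_6 = 3·6^3 + 3·6^2 + 3·6 + 1 ↦ 3·7^3 + 3·7^2 + 3·7 + 1|_7 = 1198 ⇒ 1197
(5) 1197|_7 = 3·7^3 + 3·7^2 + 3·7 ↦ 3·8^3 + 3·8^2 + 3·8|_8 = 1752 ⇒ 1751
(6) 1751|_8 = 3·8^3 + 3·8^2 + 2·8 + 7 ↦ 3·9^3 + 3·9^2 + 2·9 + 7|_9 = 2455 ⇒ 2454

1751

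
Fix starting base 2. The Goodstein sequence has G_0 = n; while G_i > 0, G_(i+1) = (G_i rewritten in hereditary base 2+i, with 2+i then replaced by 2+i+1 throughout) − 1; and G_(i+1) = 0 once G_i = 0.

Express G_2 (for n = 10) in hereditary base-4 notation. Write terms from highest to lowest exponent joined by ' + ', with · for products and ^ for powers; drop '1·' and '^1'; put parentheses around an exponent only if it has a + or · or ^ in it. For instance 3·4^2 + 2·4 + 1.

(0) 10|_2 = 2^(2 + 1) + 2 ↦ 3^(3 + 1) + 3|_3 = 84 ⇒ 83
(1) 83|_3 = 3^(3 + 1) + 2 ↦ 4^(4 + 1) + 2|_4 = 1026 ⇒ 1025
(2) 1025|_4 = 4^(4 + 1) + 1 ↦ 5^(5 + 1) + 1|_5 = 15626 ⇒ 15625

4^(4 + 1) + 1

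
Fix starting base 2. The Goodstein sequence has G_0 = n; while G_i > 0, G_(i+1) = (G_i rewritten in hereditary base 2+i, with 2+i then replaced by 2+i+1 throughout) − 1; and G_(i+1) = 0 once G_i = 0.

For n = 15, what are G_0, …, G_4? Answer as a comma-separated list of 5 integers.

15, 111, 1283, 18752, 326593

G_0=15  [base 2] 2^(2 + 1) + 2^2 + 2 + 1  →[2↦3]→  3^(3 + 1) + 3^3 + 3 + 1 = 112  −1 ⇒ G_1=111
G_1=111  [base 3] 3^(3 + 1) + 3^3 + 3  →[3↦4]→  4^(4 + 1) + 4^4 + 4 = 1284  −1 ⇒ G_2=1283
G_2=1283  [base 4] 4^(4 + 1) + 4^4 + 3  →[4↦5]→  5^(5 + 1) + 5^5 + 3 = 18753  −1 ⇒ G_3=18752
G_3=18752  [base 5] 5^(5 + 1) + 5^5 + 2  →[5↦6]→  6^(6 + 1) + 6^6 + 2 = 326594  −1 ⇒ G_4=326593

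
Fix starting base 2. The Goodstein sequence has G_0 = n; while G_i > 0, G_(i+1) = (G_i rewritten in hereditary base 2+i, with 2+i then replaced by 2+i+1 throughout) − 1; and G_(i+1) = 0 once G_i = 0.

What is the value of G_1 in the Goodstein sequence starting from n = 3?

i=0: 3 = 2 + 1 (b=2); 2→3: 3 + 1 = 4; 4−1 = 3
i=1: 3 = 3 (b=3); 3→4: 4 = 4; 4−1 = 3

3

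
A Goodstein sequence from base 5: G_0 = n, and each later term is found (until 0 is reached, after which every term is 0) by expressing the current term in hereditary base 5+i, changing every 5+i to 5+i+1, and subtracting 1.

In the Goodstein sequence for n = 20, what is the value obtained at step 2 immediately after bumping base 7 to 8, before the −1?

20 —HB5→ 4·5 —bump→ 4·6 = 24 —(−1)→ 23
23 —HB6→ 3·6 + 5 —bump→ 3·7 + 5 = 26 —(−1)→ 25
25 —HB7→ 3·7 + 4 —bump→ 3·8 + 4 = 28 —(−1)→ 27

28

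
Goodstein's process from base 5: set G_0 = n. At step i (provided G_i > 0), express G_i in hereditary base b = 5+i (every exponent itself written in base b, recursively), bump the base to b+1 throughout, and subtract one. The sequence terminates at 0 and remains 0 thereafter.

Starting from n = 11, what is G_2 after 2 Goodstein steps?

13

step 0: 11 = 2·5 + 1; sub 6 for 5: 2·6 + 1; = 13; G_1 = 13−1 = 12
step 1: 12 = 2·6; sub 7 for 6: 2·7; = 14; G_2 = 14−1 = 13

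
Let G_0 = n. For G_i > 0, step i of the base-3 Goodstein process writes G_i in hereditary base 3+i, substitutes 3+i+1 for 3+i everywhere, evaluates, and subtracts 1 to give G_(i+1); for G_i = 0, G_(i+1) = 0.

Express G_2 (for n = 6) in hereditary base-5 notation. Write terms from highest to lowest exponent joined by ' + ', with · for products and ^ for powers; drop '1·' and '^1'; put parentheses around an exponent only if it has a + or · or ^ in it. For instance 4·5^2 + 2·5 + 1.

5 + 2

6 —HB3→ 2·3 —bump→ 2·4 = 8 —(−1)→ 7
7 —HB4→ 4 + 3 —bump→ 5 + 3 = 8 —(−1)→ 7
7 —HB5→ 5 + 2 —bump→ 6 + 2 = 8 —(−1)→ 7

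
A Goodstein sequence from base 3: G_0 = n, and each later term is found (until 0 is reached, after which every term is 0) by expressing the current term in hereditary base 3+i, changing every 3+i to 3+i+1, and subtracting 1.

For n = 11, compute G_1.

[0] 11 ≡ 3^2 + 2 (base 3). Lift 4: 18. −1: 17.
[1] 17 ≡ 4^2 + 1 (base 4). Lift 5: 26. −1: 25.

17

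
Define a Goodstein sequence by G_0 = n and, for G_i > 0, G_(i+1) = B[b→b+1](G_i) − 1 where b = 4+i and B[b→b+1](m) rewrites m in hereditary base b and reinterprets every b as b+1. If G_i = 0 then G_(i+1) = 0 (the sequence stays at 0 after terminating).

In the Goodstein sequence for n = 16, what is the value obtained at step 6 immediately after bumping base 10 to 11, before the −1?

16 —HB4→ 4^2 —bump→ 5^2 = 25 —(−1)→ 24
24 —HB5→ 4·5 + 4 —bump→ 4·6 + 4 = 28 —(−1)→ 27
27 —HB6→ 4·6 + 3 —bump→ 4·7 + 3 = 31 —(−1)→ 30
30 —HB7→ 4·7 + 2 —bump→ 4·8 + 2 = 34 —(−1)→ 33
33 —HB8→ 4·8 + 1 —bump→ 4·9 + 1 = 37 —(−1)→ 36
36 —HB9→ 4·9 —bump→ 4·10 = 40 —(−1)→ 39
39 —HB10→ 3·10 + 9 —bump→ 3·11 + 9 = 42 —(−1)→ 41

42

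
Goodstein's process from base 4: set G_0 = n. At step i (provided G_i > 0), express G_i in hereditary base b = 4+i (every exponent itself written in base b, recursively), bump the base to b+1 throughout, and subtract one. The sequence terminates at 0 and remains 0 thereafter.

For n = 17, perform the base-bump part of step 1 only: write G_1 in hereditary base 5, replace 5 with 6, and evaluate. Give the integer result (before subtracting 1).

36

step 0: 17 = 4^2 + 1; sub 5 for 4: 5^2 + 1; = 26; G_1 = 26−1 = 25
step 1: 25 = 5^2; sub 6 for 5: 6^2; = 36; G_2 = 36−1 = 35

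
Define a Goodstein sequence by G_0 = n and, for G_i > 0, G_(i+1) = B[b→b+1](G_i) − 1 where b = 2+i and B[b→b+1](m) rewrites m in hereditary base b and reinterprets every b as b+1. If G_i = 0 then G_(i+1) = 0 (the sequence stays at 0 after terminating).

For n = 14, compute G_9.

step 0: 14 = 2^(2 + 1) + 2^2 + 2; sub 3 for 2: 3^(3 + 1) + 3^3 + 3; = 111; G_1 = 111−1 = 110
step 1: 110 = 3^(3 + 1) + 3^3 + 2; sub 4 for 3: 4^(4 + 1) + 4^4 + 2; = 1282; G_2 = 1282−1 = 1281
step 2: 1281 = 4^(4 + 1) + 4^4 + 1; sub 5 for 4: 5^(5 + 1) + 5^5 + 1; = 18751; G_3 = 18751−1 = 18750
step 3: 18750 = 5^(5 + 1) + 5^5; sub 6 for 5: 6^(6 + 1) + 6^6; = 326592; G_4 = 326592−1 = 326591
step 4: 326591 = 6^(6 + 1) + 5·6^5 + 5·6^4 + 5·6^3 + 5·6^2 + 5·6 + 5; sub 7 for 6: 7^(7 + 1) + 5·7^5 + 5·7^4 + 5·7^3 + 5·7^2 + 5·7 + 5; = 5862841; G_5 = 5862841−1 = 5862840
step 5: 5862840 = 7^(7 + 1) + 5·7^5 + 5·7^4 + 5·7^3 + 5·7^2 + 5·7 + 4; sub 8 for 7: 8^(8 + 1) + 5·8^5 + 5·8^4 + 5·8^3 + 5·8^2 + 5·8 + 4; = 134404972; G_6 = 134404972−1 = 134404971
step 6: 134404971 = 8^(8 + 1) + 5·8^5 + 5·8^4 + 5·8^3 + 5·8^2 + 5·8 + 3; sub 9 for 8: 9^(9 + 1) + 5·9^5 + 5·9^4 + 5·9^3 + 5·9^2 + 5·9 + 3; = 3487116549; G_7 = 3487116549−1 = 3487116548
step 7: 3487116548 = 9^(9 + 1) + 5·9^5 + 5·9^4 + 5·9^3 + 5·9^2 + 5·9 + 2; sub 10 for 9: 10^(10 + 1) + 5·10^5 + 5·10^4 + 5·10^3 + 5·10^2 + 5·10 + 2; = 100000555552; G_8 = 100000555552−1 = 100000555551
step 8: 100000555551 = 10^(10 + 1) + 5·10^5 + 5·10^4 + 5·10^3 + 5·10^2 + 5·10 + 1; sub 11 for 10: 11^(11 + 1) + 5·11^5 + 5·11^4 + 5·11^3 + 5·11^2 + 5·11 + 1; = 3138429262497; G_9 = 3138429262497−1 = 3138429262496

3138429262496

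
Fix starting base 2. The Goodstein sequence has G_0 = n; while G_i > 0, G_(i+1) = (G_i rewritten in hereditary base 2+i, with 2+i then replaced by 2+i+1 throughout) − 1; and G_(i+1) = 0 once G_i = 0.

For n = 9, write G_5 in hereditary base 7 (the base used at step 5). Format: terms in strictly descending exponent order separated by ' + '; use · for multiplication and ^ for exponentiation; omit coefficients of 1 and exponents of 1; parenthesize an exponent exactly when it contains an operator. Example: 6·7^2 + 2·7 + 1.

3·7^7 + 3·7^3 + 3·7^2 + 3·7

[0] 9 ≡ 2^(2 + 1) + 1 (base 2). Lift 3: 82. −1: 81.
[1] 81 ≡ 3^(3 + 1) (base 3). Lift 4: 1024. −1: 1023.
[2] 1023 ≡ 3·4^4 + 3·4^3 + 3·4^2 + 3·4 + 3 (base 4). Lift 5: 9843. −1: 9842.
[3] 9842 ≡ 3·5^5 + 3·5^3 + 3·5^2 + 3·5 + 2 (base 5). Lift 6: 140744. −1: 140743.
[4] 140743 ≡ 3·6^6 + 3·6^3 + 3·6^2 + 3·6 + 1 (base 6). Lift 7: 2471827. −1: 2471826.
[5] 2471826 ≡ 3·7^7 + 3·7^3 + 3·7^2 + 3·7 (base 7). Lift 8: 50333400. −1: 50333399.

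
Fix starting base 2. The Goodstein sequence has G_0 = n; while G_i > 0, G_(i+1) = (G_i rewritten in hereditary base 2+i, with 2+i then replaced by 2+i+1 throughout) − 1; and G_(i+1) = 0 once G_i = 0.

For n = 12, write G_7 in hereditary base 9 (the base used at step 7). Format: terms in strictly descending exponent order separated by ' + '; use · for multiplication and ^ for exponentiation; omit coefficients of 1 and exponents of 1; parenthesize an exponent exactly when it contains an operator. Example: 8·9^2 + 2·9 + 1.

(0) 12|_2 = 2^(2 + 1) + 2^2 ↦ 3^(3 + 1) + 3^3|_3 = 108 ⇒ 107
(1) 107|_3 = 3^(3 + 1) + 2·3^2 + 2·3 + 2 ↦ 4^(4 + 1) + 2·4^2 + 2·4 + 2|_4 = 1066 ⇒ 1065
(2) 1065|_4 = 4^(4 + 1) + 2·4^2 + 2·4 + 1 ↦ 5^(5 + 1) + 2·5^2 + 2·5 + 1|_5 = 15686 ⇒ 15685
(3) 15685|_5 = 5^(5 + 1) + 2·5^2 + 2·5 ↦ 6^(6 + 1) + 2·6^2 + 2·6|_6 = 280020 ⇒ 280019
(4) 280019|_6 = 6^(6 + 1) + 2·6^2 + 6 + 5 ↦ 7^(7 + 1) + 2·7^2 + 7 + 5|_7 = 5764911 ⇒ 5764910
(5) 5764910|_7 = 7^(7 + 1) + 2·7^2 + 7 + 4 ↦ 8^(8 + 1) + 2·8^2 + 8 + 4|_8 = 134217868 ⇒ 134217867
(6) 134217867|_8 = 8^(8 + 1) + 2·8^2 + 8 + 3 ↦ 9^(9 + 1) + 2·9^2 + 9 + 3|_9 = 3486784575 ⇒ 3486784574
(7) 3486784574|_9 = 9^(9 + 1) + 2·9^2 + 9 + 2 ↦ 10^(10 + 1) + 2·10^2 + 10 + 2|_10 = 100000000212 ⇒ 100000000211

9^(9 + 1) + 2·9^2 + 9 + 2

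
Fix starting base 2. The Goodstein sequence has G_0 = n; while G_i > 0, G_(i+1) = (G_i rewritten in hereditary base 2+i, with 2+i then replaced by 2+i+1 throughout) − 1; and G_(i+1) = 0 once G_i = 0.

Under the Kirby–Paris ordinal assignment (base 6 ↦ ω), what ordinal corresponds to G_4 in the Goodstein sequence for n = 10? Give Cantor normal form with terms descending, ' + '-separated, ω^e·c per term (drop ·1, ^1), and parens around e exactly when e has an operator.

ω^ω·5 + ω^5·5 + ω^4·5 + ω^3·5 + ω^2·5 + ω·5 + 5

10 —HB2→ 2^(2 + 1) + 2 —bump→ 3^(3 + 1) + 3 = 84 —(−1)→ 83
83 —HB3→ 3^(3 + 1) + 2 —bump→ 4^(4 + 1) + 2 = 1026 —(−1)→ 1025
1025 —HB4→ 4^(4 + 1) + 1 —bump→ 5^(5 + 1) + 1 = 15626 —(−1)→ 15625
15625 —HB5→ 5^(5 + 1) —bump→ 6^(6 + 1) = 279936 —(−1)→ 279935
279935 —HB6→ 5·6^6 + 5·6^5 + 5·6^4 + 5·6^3 + 5·6^2 + 5·6 + 5 —bump→ 5·7^7 + 5·7^5 + 5·7^4 + 5·7^3 + 5·7^2 + 5·7 + 5 = 4215755 —(−1)→ 4215754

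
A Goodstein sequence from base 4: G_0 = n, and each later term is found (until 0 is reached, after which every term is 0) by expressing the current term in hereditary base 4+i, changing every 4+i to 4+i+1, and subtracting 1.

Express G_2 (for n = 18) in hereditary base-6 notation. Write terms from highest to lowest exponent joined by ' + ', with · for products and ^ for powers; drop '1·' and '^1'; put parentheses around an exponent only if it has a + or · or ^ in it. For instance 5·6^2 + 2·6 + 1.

6^2

i=0: 18 = 4^2 + 2 (b=4); 4→5: 5^2 + 2 = 27; 27−1 = 26
i=1: 26 = 5^2 + 1 (b=5); 5→6: 6^2 + 1 = 37; 37−1 = 36
i=2: 36 = 6^2 (b=6); 6→7: 7^2 = 49; 49−1 = 48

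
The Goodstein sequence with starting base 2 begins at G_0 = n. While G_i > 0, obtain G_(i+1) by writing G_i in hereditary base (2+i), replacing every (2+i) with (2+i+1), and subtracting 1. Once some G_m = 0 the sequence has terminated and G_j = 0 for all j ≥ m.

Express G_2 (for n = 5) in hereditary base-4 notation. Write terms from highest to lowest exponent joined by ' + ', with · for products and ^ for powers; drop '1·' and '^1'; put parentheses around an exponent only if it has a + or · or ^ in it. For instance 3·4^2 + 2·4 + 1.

i=0: 5 = 2^2 + 1 (b=2); 2→3: 3^3 + 1 = 28; 28−1 = 27
i=1: 27 = 3^3 (b=3); 3→4: 4^4 = 256; 256−1 = 255
i=2: 255 = 3·4^3 + 3·4^2 + 3·4 + 3 (b=4); 4→5: 3·5^3 + 3·5^2 + 3·5 + 3 = 468; 468−1 = 467

3·4^3 + 3·4^2 + 3·4 + 3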